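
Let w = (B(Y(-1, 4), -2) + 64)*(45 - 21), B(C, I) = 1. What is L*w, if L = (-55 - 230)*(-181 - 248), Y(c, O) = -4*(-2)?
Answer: 190733400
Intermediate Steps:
Y(c, O) = 8
L = 122265 (L = -285*(-429) = 122265)
w = 1560 (w = (1 + 64)*(45 - 21) = 65*24 = 1560)
L*w = 122265*1560 = 190733400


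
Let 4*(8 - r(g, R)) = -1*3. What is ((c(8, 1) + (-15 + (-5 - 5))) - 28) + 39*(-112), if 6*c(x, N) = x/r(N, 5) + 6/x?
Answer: -3713407/840 ≈ -4420.7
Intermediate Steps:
r(g, R) = 35/4 (r(g, R) = 8 - (-1)*3/4 = 8 - 1/4*(-3) = 8 + 3/4 = 35/4)
c(x, N) = 1/x + 2*x/105 (c(x, N) = (x/(35/4) + 6/x)/6 = (x*(4/35) + 6/x)/6 = (4*x/35 + 6/x)/6 = (6/x + 4*x/35)/6 = 1/x + 2*x/105)
((c(8, 1) + (-15 + (-5 - 5))) - 28) + 39*(-112) = (((1/8 + (2/105)*8) + (-15 + (-5 - 5))) - 28) + 39*(-112) = (((1/8 + 16/105) + (-15 - 10)) - 28) - 4368 = ((233/840 - 25) - 28) - 4368 = (-20767/840 - 28) - 4368 = -44287/840 - 4368 = -3713407/840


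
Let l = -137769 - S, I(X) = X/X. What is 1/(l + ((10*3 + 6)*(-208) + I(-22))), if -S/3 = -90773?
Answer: -1/417575 ≈ -2.3948e-6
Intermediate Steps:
S = 272319 (S = -3*(-90773) = 272319)
I(X) = 1
l = -410088 (l = -137769 - 1*272319 = -137769 - 272319 = -410088)
1/(l + ((10*3 + 6)*(-208) + I(-22))) = 1/(-410088 + ((10*3 + 6)*(-208) + 1)) = 1/(-410088 + ((30 + 6)*(-208) + 1)) = 1/(-410088 + (36*(-208) + 1)) = 1/(-410088 + (-7488 + 1)) = 1/(-410088 - 7487) = 1/(-417575) = -1/417575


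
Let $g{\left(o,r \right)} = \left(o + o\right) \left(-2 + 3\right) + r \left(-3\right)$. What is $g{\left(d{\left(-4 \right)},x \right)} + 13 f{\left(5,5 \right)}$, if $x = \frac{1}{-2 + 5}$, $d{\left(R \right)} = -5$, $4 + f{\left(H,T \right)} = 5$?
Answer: $2$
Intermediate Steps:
$f{\left(H,T \right)} = 1$ ($f{\left(H,T \right)} = -4 + 5 = 1$)
$x = \frac{1}{3} \approx 0.33333$
$g{\left(o,r \right)} = - 3 r + 2 o$ ($g{\left(o,r \right)} = 2 o 1 - 3 r = 2 o - 3 r = - 3 r + 2 o$)
$g{\left(d{\left(-4 \right)},x \right)} + 13 f{\left(5,5 \right)} = \left(\left(-3\right) \frac{1}{3} + 2 \left(-5\right)\right) + 13 \cdot 1 = \left(-1 - 10\right) + 13 = -11 + 13 = 2$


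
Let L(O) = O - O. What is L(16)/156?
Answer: 0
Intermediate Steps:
L(O) = 0
L(16)/156 = 0/156 = 0*(1/156) = 0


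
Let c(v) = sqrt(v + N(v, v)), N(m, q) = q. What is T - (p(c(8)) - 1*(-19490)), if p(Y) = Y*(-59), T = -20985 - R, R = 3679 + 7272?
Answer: -51190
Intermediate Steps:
R = 10951
c(v) = sqrt(2)*sqrt(v) (c(v) = sqrt(v + v) = sqrt(2*v) = sqrt(2)*sqrt(v))
T = -31936 (T = -20985 - 1*10951 = -20985 - 10951 = -31936)
p(Y) = -59*Y
T - (p(c(8)) - 1*(-19490)) = -31936 - (-59*sqrt(2)*sqrt(8) - 1*(-19490)) = -31936 - (-59*sqrt(2)*2*sqrt(2) + 19490) = -31936 - (-59*4 + 19490) = -31936 - (-236 + 19490) = -31936 - 1*19254 = -31936 - 19254 = -51190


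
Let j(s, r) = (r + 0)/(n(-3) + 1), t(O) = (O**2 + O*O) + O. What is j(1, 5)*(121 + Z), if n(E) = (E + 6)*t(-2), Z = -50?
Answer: 355/19 ≈ 18.684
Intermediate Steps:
t(O) = O + 2*O**2 (t(O) = (O**2 + O**2) + O = 2*O**2 + O = O + 2*O**2)
n(E) = 36 + 6*E (n(E) = (E + 6)*(-2*(1 + 2*(-2))) = (6 + E)*(-2*(1 - 4)) = (6 + E)*(-2*(-3)) = (6 + E)*6 = 36 + 6*E)
j(s, r) = r/19 (j(s, r) = (r + 0)/((36 + 6*(-3)) + 1) = r/((36 - 18) + 1) = r/(18 + 1) = r/19)
j(1, 5)*(121 + Z) = ((1/19)*5)*(121 - 50) = (5/19)*71 = 355/19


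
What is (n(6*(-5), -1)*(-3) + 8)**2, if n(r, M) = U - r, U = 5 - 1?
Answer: 8836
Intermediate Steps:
U = 4
n(r, M) = 4 - r
(n(6*(-5), -1)*(-3) + 8)**2 = ((4 - 6*(-5))*(-3) + 8)**2 = ((4 - 1*(-30))*(-3) + 8)**2 = ((4 + 30)*(-3) + 8)**2 = (34*(-3) + 8)**2 = (-102 + 8)**2 = (-94)**2 = 8836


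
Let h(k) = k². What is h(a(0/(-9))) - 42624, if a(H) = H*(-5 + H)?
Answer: -42624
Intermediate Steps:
h(a(0/(-9))) - 42624 = ((0/(-9))*(-5 + 0/(-9)))² - 42624 = ((0*(-⅑))*(-5 + 0*(-⅑)))² - 42624 = (0*(-5 + 0))² - 42624 = (0*(-5))² - 42624 = 0² - 42624 = 0 - 42624 = -42624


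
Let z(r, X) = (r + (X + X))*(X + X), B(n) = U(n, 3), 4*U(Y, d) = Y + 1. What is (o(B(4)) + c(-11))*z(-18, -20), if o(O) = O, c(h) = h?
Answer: -22620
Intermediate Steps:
U(Y, d) = 1/4 + Y/4 (U(Y, d) = (Y + 1)/4 = (1 + Y)/4 = 1/4 + Y/4)
B(n) = 1/4 + n/4
z(r, X) = 2*X*(r + 2*X) (z(r, X) = (r + 2*X)*(2*X) = 2*X*(r + 2*X))
(o(B(4)) + c(-11))*z(-18, -20) = ((1/4 + (1/4)*4) - 11)*(2*(-20)*(-18 + 2*(-20))) = ((1/4 + 1) - 11)*(2*(-20)*(-18 - 40)) = (5/4 - 11)*(2*(-20)*(-58)) = -39/4*2320 = -22620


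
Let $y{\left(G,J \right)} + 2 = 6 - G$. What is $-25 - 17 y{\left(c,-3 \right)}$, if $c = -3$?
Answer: $-144$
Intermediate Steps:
$y{\left(G,J \right)} = 4 - G$ ($y{\left(G,J \right)} = -2 - \left(-6 + G\right) = 4 - G$)
$-25 - 17 y{\left(c,-3 \right)} = -25 - 17 \left(4 - -3\right) = -25 - 17 \left(4 + 3\right) = -25 - 119 = -144$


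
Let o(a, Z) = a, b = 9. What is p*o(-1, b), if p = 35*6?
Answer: -210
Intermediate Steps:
p = 210
p*o(-1, b) = 210*(-1) = -210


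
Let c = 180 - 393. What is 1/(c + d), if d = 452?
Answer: 1/239 ≈ 0.0041841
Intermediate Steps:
c = -213
1/(c + d) = 1/(-213 + 452) = 1/239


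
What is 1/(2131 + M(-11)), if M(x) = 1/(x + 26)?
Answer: 15/31966 ≈ 0.00046925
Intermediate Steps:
M(x) = 1/(26 + x)
1/(2131 + M(-11)) = 1/(2131 + 1/(26 - 11)) = 1/(2131 + 1/15) = 1/(31966/15) = 15/31966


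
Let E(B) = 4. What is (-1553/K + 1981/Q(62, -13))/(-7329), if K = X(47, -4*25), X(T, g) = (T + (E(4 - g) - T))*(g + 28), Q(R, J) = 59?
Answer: -662155/124534368 ≈ -0.0053170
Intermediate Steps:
X(T, g) = 112 + 4*g (X(T, g) = (T + (4 - T))*(g + 28) = 4*(28 + g) = 112 + 4*g)
K = -288 (K = 112 + 4*(-4*25) = 112 + 4*(-100) = 112 - 400 = -288)
(-1553/K + 1981/Q(62, -13))/(-7329) = (-1553/(-288) + 1981/59)/(-7329) = (-1553*(-1/288) + 1981*(1/59))*(-1/7329) = (1553/288 + 1981/59)*(-1/7329) = (662155/16992)*(-1/7329) = -662155/124534368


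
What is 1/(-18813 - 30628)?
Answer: -1/49441 ≈ -2.0226e-5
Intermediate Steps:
1/(-18813 - 30628) = 1/(-49441) = -1/49441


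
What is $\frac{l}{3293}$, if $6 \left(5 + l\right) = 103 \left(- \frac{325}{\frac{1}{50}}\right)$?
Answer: $- \frac{836890}{9879} \approx -84.714$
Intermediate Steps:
$l = - \frac{836890}{3}$ ($l = -5 + \frac{103 \left(- \frac{325}{\frac{1}{50}}\right)}{6} = -5 + \frac{103 \left(- 325 \frac{1}{\frac{1}{50}}\right)}{6} = -5 + \frac{103 \left(\left(-325\right) 50\right)}{6} = -5 + \frac{103 \left(-16250\right)}{6} = -5 + \frac{1}{6} \left(-1673750\right) = -5 - \frac{836875}{3} = - \frac{836890}{3} \approx -2.7896 \cdot 10^{5}$)
$\frac{l}{3293} = - \frac{836890}{3 \cdot 3293} = \left(- \frac{836890}{3}\right) \frac{1}{3293} = - \frac{836890}{9879}$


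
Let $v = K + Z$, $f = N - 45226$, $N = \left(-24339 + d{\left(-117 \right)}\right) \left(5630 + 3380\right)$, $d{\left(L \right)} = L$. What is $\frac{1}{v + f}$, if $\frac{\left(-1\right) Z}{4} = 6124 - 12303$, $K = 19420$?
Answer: $- \frac{1}{220349650} \approx -4.5382 \cdot 10^{-9}$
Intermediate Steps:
$N = -220348560$ ($N = \left(-24339 - 117\right) \left(5630 + 3380\right) = \left(-24456\right) 9010 = -220348560$)
$Z = 24716$ ($Z = - 4 \left(6124 - 12303\right) = \left(-4\right) \left(-6179\right) = 24716$)
$f = -220393786$ ($f = -220348560 - 45226 = -220393786$)
$v = 44136$ ($v = 19420 + 24716 = 44136$)
$\frac{1}{v + f} = \frac{1}{44136 - 220393786} = \frac{1}{-220349650} = - \frac{1}{220349650}$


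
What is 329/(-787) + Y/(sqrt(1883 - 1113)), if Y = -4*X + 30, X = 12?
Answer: -329/787 - 9*sqrt(770)/385 ≈ -1.0667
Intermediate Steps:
Y = -18 (Y = -4*12 + 30 = -48 + 30 = -18)
329/(-787) + Y/(sqrt(1883 - 1113)) = 329/(-787) - 18/sqrt(1883 - 1113) = 329*(-1/787) - 18*sqrt(770)/770 = -329/787 - 9*sqrt(770)/385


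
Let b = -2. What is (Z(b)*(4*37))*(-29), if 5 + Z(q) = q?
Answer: 30044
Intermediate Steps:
Z(q) = -5 + q
(Z(b)*(4*37))*(-29) = ((-5 - 2)*(4*37))*(-29) = -7*148*(-29) = -1036*(-29) = 30044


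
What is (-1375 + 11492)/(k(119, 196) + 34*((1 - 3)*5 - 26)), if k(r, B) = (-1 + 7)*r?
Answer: -10117/510 ≈ -19.837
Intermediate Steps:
k(r, B) = 6*r
(-1375 + 11492)/(k(119, 196) + 34*((1 - 3)*5 - 26)) = (-1375 + 11492)/(6*119 + 34*((1 - 3)*5 - 26)) = 10117/(714 + 34*(-2*5 - 26)) = 10117/(714 + 34*(-10 - 26)) = 10117/(714 + 34*(-36)) = 10117/(714 - 1224) = 10117/(-510) = 10117*(-1/510) = -10117/510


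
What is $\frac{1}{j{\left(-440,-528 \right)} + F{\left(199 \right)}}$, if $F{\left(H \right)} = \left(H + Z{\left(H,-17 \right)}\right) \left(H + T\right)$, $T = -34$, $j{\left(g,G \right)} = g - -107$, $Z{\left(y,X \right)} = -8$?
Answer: $\frac{1}{31182} \approx 3.207 \cdot 10^{-5}$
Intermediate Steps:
$j{\left(g,G \right)} = 107 + g$ ($j{\left(g,G \right)} = g + 107 = 107 + g$)
$F{\left(H \right)} = \left(-34 + H\right) \left(-8 + H\right)$ ($F{\left(H \right)} = \left(H - 8\right) \left(H - 34\right) = \left(-8 + H\right) \left(-34 + H\right) = \left(-34 + H\right) \left(-8 + H\right)$)
$\frac{1}{j{\left(-440,-528 \right)} + F{\left(199 \right)}} = \frac{1}{\left(107 - 440\right) + \left(272 + 199^{2} - 8358\right)} = \frac{1}{-333 + \left(272 + 39601 - 8358\right)} = \frac{1}{-333 + 31515} = \frac{1}{31182}$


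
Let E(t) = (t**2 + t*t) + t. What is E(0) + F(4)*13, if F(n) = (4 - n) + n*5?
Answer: 260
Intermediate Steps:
F(n) = 4 + 4*n (F(n) = (4 - n) + 5*n = 4 + 4*n)
E(t) = t + 2*t**2 (E(t) = (t**2 + t**2) + t = 2*t**2 + t = t + 2*t**2)
E(0) + F(4)*13 = 0*(1 + 2*0) + (4 + 4*4)*13 = 0*(1 + 0) + (4 + 16)*13 = 0*1 + 20*13 = 0 + 260 = 260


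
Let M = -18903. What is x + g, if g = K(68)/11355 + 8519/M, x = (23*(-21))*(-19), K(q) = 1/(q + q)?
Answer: 29764163083807/3243502760 ≈ 9176.5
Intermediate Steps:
K(q) = 1/(2*q)
x = 9177 (x = -483*(-19) = 9177)
g = -1461744713/3243502760 (g = ((½)/68)/11355 + 8519/(-18903) = ((½)*(1/68))*(1/11355) + 8519*(-1/18903) = (1/136)*(1/11355) - 8519/18903 = 1/1544280 - 8519/18903 = -1461744713/3243502760 ≈ -0.45067)
x + g = 9177 - 1461744713/3243502760 = 29764163083807/3243502760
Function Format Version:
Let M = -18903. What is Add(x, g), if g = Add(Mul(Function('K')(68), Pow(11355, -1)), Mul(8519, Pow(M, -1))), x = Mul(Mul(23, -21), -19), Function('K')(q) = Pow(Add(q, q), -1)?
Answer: Rational(29764163083807, 3243502760) ≈ 9176.5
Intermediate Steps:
Function('K')(q) = Mul(Rational(1, 2), Pow(q, -1)) (Function('K')(q) = Pow(Mul(2, q), -1) = Mul(Rational(1, 2), Pow(q, -1)))
x = 9177 (x = Mul(-483, -19) = 9177)
g = Rational(-1461744713, 3243502760) (g = Add(Mul(Mul(Rational(1, 2), Pow(68, -1)), Pow(11355, -1)), Mul(8519, Pow(-18903, -1))) = Add(Mul(Mul(Rational(1, 2), Rational(1, 68)), Rational(1, 11355)), Mul(8519, Rational(-1, 18903))) = Add(Mul(Rational(1, 136), Rational(1, 11355)), Rational(-8519, 18903)) = Add(Rational(1, 1544280), Rational(-8519, 18903)) = Rational(-1461744713, 3243502760) ≈ -0.45067)
Add(x, g) = Add(9177, Rational(-1461744713, 3243502760)) = Rational(29764163083807, 3243502760)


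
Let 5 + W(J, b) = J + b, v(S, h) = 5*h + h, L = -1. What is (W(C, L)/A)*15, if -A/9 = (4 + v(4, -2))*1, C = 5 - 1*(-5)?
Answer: ⅚ ≈ 0.83333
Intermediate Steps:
v(S, h) = 6*h
C = 10 (C = 5 + 5 = 10)
W(J, b) = -5 + J + b (W(J, b) = -5 + (J + b) = -5 + J + b)
A = 72 (A = -9*(4 + 6*(-2)) = -9*(4 - 12) = -(-72) = -9*(-8) = 72)
(W(C, L)/A)*15 = ((-5 + 10 - 1)/72)*15 = (4*(1/72))*15 = (1/18)*15 = ⅚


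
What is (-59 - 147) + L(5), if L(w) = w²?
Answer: -181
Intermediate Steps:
(-59 - 147) + L(5) = (-59 - 147) + 5² = -206 + 25 = -181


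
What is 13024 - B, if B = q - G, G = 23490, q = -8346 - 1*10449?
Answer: 55309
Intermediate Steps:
q = -18795 (q = -8346 - 10449 = -18795)
B = -42285 (B = -18795 - 1*23490 = -18795 - 23490 = -42285)
13024 - B = 13024 - 1*(-42285) = 13024 + 42285 = 55309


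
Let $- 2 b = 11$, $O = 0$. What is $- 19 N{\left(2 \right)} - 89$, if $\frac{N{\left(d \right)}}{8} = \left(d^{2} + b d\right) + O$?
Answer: $975$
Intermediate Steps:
$b = - \frac{11}{2}$ ($b = \left(- \frac{1}{2}\right) 11 = - \frac{11}{2} \approx -5.5$)
$N{\left(d \right)} = - 44 d + 8 d^{2}$ ($N{\left(d \right)} = 8 \left(\left(d^{2} - \frac{11 d}{2}\right) + 0\right) = 8 \left(d^{2} - \frac{11 d}{2}\right) = - 44 d + 8 d^{2}$)
$- 19 N{\left(2 \right)} - 89 = - 19 \cdot 4 \cdot 2 \left(-11 + 2 \cdot 2\right) - 89 = - 19 \cdot 4 \cdot 2 \left(-11 + 4\right) - 89 = - 19 \cdot 4 \cdot 2 \left(-7\right) - 89 = \left(-19\right) \left(-56\right) - 89 = 1064 - 89 = 975$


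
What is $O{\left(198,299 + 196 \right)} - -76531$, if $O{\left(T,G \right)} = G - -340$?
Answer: $77366$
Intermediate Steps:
$O{\left(T,G \right)} = 340 + G$ ($O{\left(T,G \right)} = G + 340 = 340 + G$)
$O{\left(198,299 + 196 \right)} - -76531 = \left(340 + \left(299 + 196\right)\right) - -76531 = \left(340 + 495\right) + 76531 = 835 + 76531 = 77366$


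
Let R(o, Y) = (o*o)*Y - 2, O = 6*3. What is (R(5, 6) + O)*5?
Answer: 830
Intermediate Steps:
O = 18
R(o, Y) = -2 + Y*o² (R(o, Y) = o²*Y - 2 = Y*o² - 2 = -2 + Y*o²)
(R(5, 6) + O)*5 = ((-2 + 6*5²) + 18)*5 = ((-2 + 6*25) + 18)*5 = ((-2 + 150) + 18)*5 = (148 + 18)*5 = 166*5 = 830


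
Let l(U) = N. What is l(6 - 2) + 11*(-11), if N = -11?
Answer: -132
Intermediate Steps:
l(U) = -11
l(6 - 2) + 11*(-11) = -11 + 11*(-11) = -11 - 121 = -132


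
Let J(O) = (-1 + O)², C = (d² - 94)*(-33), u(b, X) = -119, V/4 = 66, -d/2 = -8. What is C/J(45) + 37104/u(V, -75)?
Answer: -3294069/10472 ≈ -314.56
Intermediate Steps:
d = 16 (d = -2*(-8) = 16)
V = 264 (V = 4*66 = 264)
C = -5346 (C = (16² - 94)*(-33) = (256 - 94)*(-33) = 162*(-33) = -5346)
C/J(45) + 37104/u(V, -75) = -5346/(-1 + 45)² + 37104/(-119) = -5346/(44²) + 37104*(-1/119) = -5346/1936 - 37104/119 = -5346*1/1936 - 37104/119 = -243/88 - 37104/119 = -3294069/10472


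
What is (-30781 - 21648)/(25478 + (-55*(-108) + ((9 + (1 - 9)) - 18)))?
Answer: -52429/31401 ≈ -1.6697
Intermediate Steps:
(-30781 - 21648)/(25478 + (-55*(-108) + ((9 + (1 - 9)) - 18))) = -52429/(25478 + (5940 + ((9 - 8) - 18))) = -52429/(25478 + (5940 + (1 - 18))) = -52429/(25478 + (5940 - 17)) = -52429/(25478 + 5923) = -52429/31401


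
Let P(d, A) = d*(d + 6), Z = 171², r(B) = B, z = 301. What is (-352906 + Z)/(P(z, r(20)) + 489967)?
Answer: -323665/582374 ≈ -0.55577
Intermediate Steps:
Z = 29241
P(d, A) = d*(6 + d)
(-352906 + Z)/(P(z, r(20)) + 489967) = (-352906 + 29241)/(301*(6 + 301) + 489967) = -323665/(301*307 + 489967) = -323665/(92407 + 489967) = -323665/582374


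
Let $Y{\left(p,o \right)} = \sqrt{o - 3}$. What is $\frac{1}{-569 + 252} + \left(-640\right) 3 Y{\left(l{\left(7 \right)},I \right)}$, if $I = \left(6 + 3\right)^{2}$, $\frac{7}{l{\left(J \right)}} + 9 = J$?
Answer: $- \frac{1}{317} - 1920 \sqrt{78} \approx -16957.0$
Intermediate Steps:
$l{\left(J \right)} = \frac{7}{-9 + J}$
$I = 81$ ($I = 9^{2} = 81$)
$Y{\left(p,o \right)} = \sqrt{-3 + o}$
$\frac{1}{-569 + 252} + \left(-640\right) 3 Y{\left(l{\left(7 \right)},I \right)} = \frac{1}{-569 + 252} + \left(-640\right) 3 \sqrt{-3 + 81} = \frac{1}{-317} - 1920 \sqrt{78} = - \frac{1}{317} - 1920 \sqrt{78}$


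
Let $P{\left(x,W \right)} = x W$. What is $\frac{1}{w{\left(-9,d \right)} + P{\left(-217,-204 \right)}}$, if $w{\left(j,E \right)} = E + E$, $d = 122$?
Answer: $\frac{1}{44512} \approx 2.2466 \cdot 10^{-5}$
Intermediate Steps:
$w{\left(j,E \right)} = 2 E$
$P{\left(x,W \right)} = W x$
$\frac{1}{w{\left(-9,d \right)} + P{\left(-217,-204 \right)}} = \frac{1}{2 \cdot 122 - -44268} = \frac{1}{244 + 44268} = \frac{1}{44512}$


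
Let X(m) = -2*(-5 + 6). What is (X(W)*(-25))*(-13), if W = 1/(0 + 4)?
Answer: -650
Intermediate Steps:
W = ¼ (W = 1/4 = ¼ ≈ 0.25000)
X(m) = -2 (X(m) = -2*1 = -2)
(X(W)*(-25))*(-13) = -2*(-25)*(-13) = 50*(-13) = -650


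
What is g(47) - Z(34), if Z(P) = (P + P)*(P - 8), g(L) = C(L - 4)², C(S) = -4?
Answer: -1752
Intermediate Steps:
g(L) = 16 (g(L) = (-4)² = 16)
Z(P) = 2*P*(-8 + P) (Z(P) = (2*P)*(-8 + P) = 2*P*(-8 + P))
g(47) - Z(34) = 16 - 2*34*(-8 + 34) = 16 - 2*34*26 = 16 - 1*1768 = 16 - 1768 = -1752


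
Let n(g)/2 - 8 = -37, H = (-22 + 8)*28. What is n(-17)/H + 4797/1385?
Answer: 980377/271460 ≈ 3.6115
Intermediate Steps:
H = -392 (H = -14*28 = -392)
n(g) = -58 (n(g) = 16 + 2*(-37) = 16 - 74 = -58)
n(-17)/H + 4797/1385 = -58/(-392) + 4797/1385 = -58*(-1/392) + 4797*(1/1385) = 29/196 + 4797/1385 = 980377/271460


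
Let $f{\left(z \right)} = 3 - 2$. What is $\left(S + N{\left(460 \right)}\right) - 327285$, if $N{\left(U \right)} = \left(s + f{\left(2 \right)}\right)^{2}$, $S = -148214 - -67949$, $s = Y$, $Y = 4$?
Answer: $-407525$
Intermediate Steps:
$s = 4$
$f{\left(z \right)} = 1$ ($f{\left(z \right)} = 3 - 2 = 1$)
$S = -80265$ ($S = -148214 + 67949 = -80265$)
$N{\left(U \right)} = 25$ ($N{\left(U \right)} = \left(4 + 1\right)^{2} = 5^{2} = 25$)
$\left(S + N{\left(460 \right)}\right) - 327285 = \left(-80265 + 25\right) - 327285 = -80240 - 327285 = -407525$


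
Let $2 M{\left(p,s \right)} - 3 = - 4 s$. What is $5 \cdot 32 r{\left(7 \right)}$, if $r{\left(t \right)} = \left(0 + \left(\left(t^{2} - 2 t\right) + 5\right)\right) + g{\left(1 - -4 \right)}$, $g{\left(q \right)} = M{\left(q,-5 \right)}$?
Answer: $8240$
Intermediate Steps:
$M{\left(p,s \right)} = \frac{3}{2} - 2 s$ ($M{\left(p,s \right)} = \frac{3}{2} + \frac{\left(-4\right) s}{2} = \frac{3}{2} - 2 s$)
$g{\left(q \right)} = \frac{23}{2}$ ($g{\left(q \right)} = \frac{3}{2} - -10 = \frac{3}{2} + 10 = \frac{23}{2}$)
$r{\left(t \right)} = \frac{33}{2} + t^{2} - 2 t$ ($r{\left(t \right)} = \left(0 + \left(\left(t^{2} - 2 t\right) + 5\right)\right) + \frac{23}{2} = \left(0 + \left(5 + t^{2} - 2 t\right)\right) + \frac{23}{2} = \left(5 + t^{2} - 2 t\right) + \frac{23}{2} = \frac{33}{2} + t^{2} - 2 t$)
$5 \cdot 32 r{\left(7 \right)} = 5 \cdot 32 \left(\frac{33}{2} + 7^{2} - 14\right) = 160 \left(\frac{33}{2} + 49 - 14\right) = 160 \cdot \frac{103}{2} = 8240$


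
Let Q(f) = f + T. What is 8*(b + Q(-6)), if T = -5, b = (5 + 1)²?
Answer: 200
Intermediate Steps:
b = 36 (b = 6² = 36)
Q(f) = -5 + f (Q(f) = f - 5 = -5 + f)
8*(b + Q(-6)) = 8*(36 + (-5 - 6)) = 8*(36 - 11) = 8*25 = 200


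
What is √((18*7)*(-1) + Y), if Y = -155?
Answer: I*√281 ≈ 16.763*I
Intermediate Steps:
√((18*7)*(-1) + Y) = √((18*7)*(-1) - 155) = √(126*(-1) - 155) = √(-126 - 155) = √(-281) = I*√281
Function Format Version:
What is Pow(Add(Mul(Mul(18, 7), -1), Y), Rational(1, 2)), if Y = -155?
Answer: Mul(I, Pow(281, Rational(1, 2))) ≈ Mul(16.763, I)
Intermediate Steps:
Pow(Add(Mul(Mul(18, 7), -1), Y), Rational(1, 2)) = Pow(Add(Mul(Mul(18, 7), -1), -155), Rational(1, 2)) = Pow(Add(Mul(126, -1), -155), Rational(1, 2)) = Pow(Add(-126, -155), Rational(1, 2)) = Pow(-281, Rational(1, 2)) = Mul(I, Pow(281, Rational(1, 2)))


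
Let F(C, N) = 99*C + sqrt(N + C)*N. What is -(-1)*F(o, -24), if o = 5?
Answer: 495 - 24*I*sqrt(19) ≈ 495.0 - 104.61*I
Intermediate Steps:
F(C, N) = 99*C + N*sqrt(C + N) (F(C, N) = 99*C + sqrt(C + N)*N = 99*C + N*sqrt(C + N))
-(-1)*F(o, -24) = -(-1)*(99*5 - 24*sqrt(5 - 24)) = -(-1)*(495 - 24*I*sqrt(19)) = -(-495 + 24*I*sqrt(19)) = 495 - 24*I*sqrt(19)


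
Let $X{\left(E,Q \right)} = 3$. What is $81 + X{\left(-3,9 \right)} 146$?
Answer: $519$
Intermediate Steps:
$81 + X{\left(-3,9 \right)} 146 = 81 + 3 \cdot 146 = 81 + 438 = 519$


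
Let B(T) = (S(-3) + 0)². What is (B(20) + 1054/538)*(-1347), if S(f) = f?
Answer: -3970956/269 ≈ -14762.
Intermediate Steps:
B(T) = 9 (B(T) = (-3 + 0)² = (-3)² = 9)
(B(20) + 1054/538)*(-1347) = (9 + 1054/538)*(-1347) = (9 + 1054*(1/538))*(-1347) = (9 + 527/269)*(-1347) = (2948/269)*(-1347) = -3970956/269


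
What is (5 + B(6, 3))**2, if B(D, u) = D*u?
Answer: 529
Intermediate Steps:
(5 + B(6, 3))**2 = (5 + 6*3)**2 = (5 + 18)**2 = 23**2 = 529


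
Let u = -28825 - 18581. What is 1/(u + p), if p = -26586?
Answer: -1/73992 ≈ -1.3515e-5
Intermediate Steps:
u = -47406
1/(u + p) = 1/(-47406 - 26586) = 1/(-73992) = -1/73992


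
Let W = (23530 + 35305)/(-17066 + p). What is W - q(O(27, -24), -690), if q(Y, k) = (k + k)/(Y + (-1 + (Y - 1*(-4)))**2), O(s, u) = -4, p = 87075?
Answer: -32145305/70009 ≈ -459.16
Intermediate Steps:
W = 58835/70009 (W = (23530 + 35305)/(-17066 + 87075) = 58835/70009 ≈ 0.84039)
q(Y, k) = 2*k/(Y + (3 + Y)**2) (q(Y, k) = (2*k)/(Y + (-1 + (Y + 4))**2) = (2*k)/(Y + (-1 + (4 + Y))**2) = (2*k)/(Y + (3 + Y)**2) = 2*k/(Y + (3 + Y)**2))
W - q(O(27, -24), -690) = 58835/70009 - 2*(-690)/(-4 + (3 - 4)**2) = 58835/70009 - 2*(-690)/(-4 + (-1)**2) = 58835/70009 - 2*(-690)/(-4 + 1) = 58835/70009 - 2*(-690)/(-3) = 58835/70009 - 2*(-690)*(-1)/3 = 58835/70009 - 1*460 = 58835/70009 - 460 = -32145305/70009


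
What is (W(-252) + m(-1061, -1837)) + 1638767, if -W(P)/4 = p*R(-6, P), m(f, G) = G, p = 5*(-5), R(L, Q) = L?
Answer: 1636330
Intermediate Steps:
p = -25
W(P) = -600 (W(P) = -(-100)*(-6) = -4*150 = -600)
(W(-252) + m(-1061, -1837)) + 1638767 = (-600 - 1837) + 1638767 = -2437 + 1638767 = 1636330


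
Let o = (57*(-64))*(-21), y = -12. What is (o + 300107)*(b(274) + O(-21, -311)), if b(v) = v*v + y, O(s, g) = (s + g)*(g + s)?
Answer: 69800768920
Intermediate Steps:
O(s, g) = (g + s)² (O(s, g) = (g + s)*(g + s) = (g + s)²)
o = 76608 (o = -3648*(-21) = 76608)
b(v) = -12 + v² (b(v) = v*v - 12 = v² - 12 = -12 + v²)
(o + 300107)*(b(274) + O(-21, -311)) = (76608 + 300107)*((-12 + 274²) + (-311 - 21)²) = 376715*((-12 + 75076) + (-332)²) = 376715*(75064 + 110224) = 376715*185288 = 69800768920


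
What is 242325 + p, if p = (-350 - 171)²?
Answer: 513766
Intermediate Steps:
p = 271441 (p = (-521)² = 271441)
242325 + p = 242325 + 271441 = 513766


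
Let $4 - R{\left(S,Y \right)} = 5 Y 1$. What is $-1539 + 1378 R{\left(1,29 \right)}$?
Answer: $-195837$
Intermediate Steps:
$R{\left(S,Y \right)} = 4 - 5 Y$ ($R{\left(S,Y \right)} = 4 - 5 Y 1 = 4 - 5 Y$)
$-1539 + 1378 R{\left(1,29 \right)} = -1539 + 1378 \left(4 - 145\right) = -1539 + 1378 \left(-141\right) = -1539 - 194298 = -195837$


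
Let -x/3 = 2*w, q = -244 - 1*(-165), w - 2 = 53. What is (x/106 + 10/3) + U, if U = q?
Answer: -12526/159 ≈ -78.780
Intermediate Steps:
w = 55 (w = 2 + 53 = 55)
q = -79 (q = -244 + 165 = -79)
U = -79
x = -330 (x = -6*55 = -3*110 = -330)
(x/106 + 10/3) + U = (-330/106 + 10/3) - 79 = (-330*1/106 + 10*(⅓)) - 79 = (-165/53 + 10/3) - 79 = 35/159 - 79 = -12526/159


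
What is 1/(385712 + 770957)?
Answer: 1/1156669 ≈ 8.6455e-7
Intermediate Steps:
1/(385712 + 770957) = 1/1156669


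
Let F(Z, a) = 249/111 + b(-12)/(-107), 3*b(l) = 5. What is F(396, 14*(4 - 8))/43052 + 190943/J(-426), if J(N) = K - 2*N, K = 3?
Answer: 16272440042527/72864326070 ≈ 223.33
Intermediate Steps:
b(l) = 5/3 (b(l) = (1/3)*5 = 5/3)
J(N) = 3 - 2*N
F(Z, a) = 26458/11877 (F(Z, a) = 249/111 + (5/3)/(-107) = 249*(1/111) + (5/3)*(-1/107) = 83/37 - 5/321 = 26458/11877)
F(396, 14*(4 - 8))/43052 + 190943/J(-426) = (26458/11877)/43052 + 190943/(3 - 2*(-426)) = (26458/11877)*(1/43052) + 190943/(3 + 852) = 13229/255664302 + 190943/855 = 16272440042527/72864326070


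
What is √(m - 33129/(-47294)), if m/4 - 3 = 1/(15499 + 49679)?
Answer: √11599423488659526/30220866 ≈ 3.5638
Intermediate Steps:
m = 391070/32589 (m = 12 + 4/(15499 + 49679) = 12 + 4/65178 = 12 + 4*(1/65178) = 12 + 2/32589 = 391070/32589 ≈ 12.000)
√(m - 33129/(-47294)) = √(391070/32589 - 33129/(-47294)) = √(391070/32589 - 33129*(-1/47294)) = √(391070/32589 + 33129/47294) = √(1151465033/90662598) = √11599423488659526/30220866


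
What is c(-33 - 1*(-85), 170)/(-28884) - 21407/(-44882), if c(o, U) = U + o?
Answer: 25348166/54015487 ≈ 0.46928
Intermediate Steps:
c(-33 - 1*(-85), 170)/(-28884) - 21407/(-44882) = (170 + (-33 - 1*(-85)))/(-28884) - 21407/(-44882) = (170 + (-33 + 85))*(-1/28884) - 21407*(-1/44882) = (170 + 52)*(-1/28884) + 21407/44882 = 222*(-1/28884) + 21407/44882 = -37/4814 + 21407/44882 = 25348166/54015487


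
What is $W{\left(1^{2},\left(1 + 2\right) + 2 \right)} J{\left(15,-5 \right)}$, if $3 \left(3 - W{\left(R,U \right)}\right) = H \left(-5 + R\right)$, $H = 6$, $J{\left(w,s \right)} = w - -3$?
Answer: $198$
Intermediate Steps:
$J{\left(w,s \right)} = 3 + w$ ($J{\left(w,s \right)} = w + 3 = 3 + w$)
$W{\left(R,U \right)} = 13 - 2 R$ ($W{\left(R,U \right)} = 3 - \frac{6 \left(-5 + R\right)}{3} = 3 - \frac{-30 + 6 R}{3} = 3 - \left(-10 + 2 R\right) = 13 - 2 R$)
$W{\left(1^{2},\left(1 + 2\right) + 2 \right)} J{\left(15,-5 \right)} = \left(13 - 2 \cdot 1^{2}\right) \left(3 + 15\right) = \left(13 - 2\right) 18 = 11 \cdot 18 = 198$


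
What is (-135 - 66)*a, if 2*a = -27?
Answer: 5427/2 ≈ 2713.5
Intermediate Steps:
a = -27/2 (a = (½)*(-27) = -27/2 ≈ -13.500)
(-135 - 66)*a = (-135 - 66)*(-27/2) = -201*(-27/2) = 5427/2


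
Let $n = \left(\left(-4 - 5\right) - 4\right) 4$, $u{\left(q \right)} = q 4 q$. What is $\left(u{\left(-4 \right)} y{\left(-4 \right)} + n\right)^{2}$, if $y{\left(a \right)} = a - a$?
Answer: $2704$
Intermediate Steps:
$y{\left(a \right)} = 0$
$u{\left(q \right)} = 4 q^{2}$ ($u{\left(q \right)} = 4 q q = 4 q^{2}$)
$n = -52$ ($n = \left(\left(-4 + \left(-5 + 0\right)\right) - 4\right) 4 = \left(\left(-4 - 5\right) - 4\right) 4 = \left(-9 - 4\right) 4 = \left(-13\right) 4 = -52$)
$\left(u{\left(-4 \right)} y{\left(-4 \right)} + n\right)^{2} = \left(4 \left(-4\right)^{2} \cdot 0 - 52\right)^{2} = \left(4 \cdot 16 \cdot 0 - 52\right)^{2} = \left(64 \cdot 0 - 52\right)^{2} = \left(0 - 52\right)^{2} = \left(-52\right)^{2} = 2704$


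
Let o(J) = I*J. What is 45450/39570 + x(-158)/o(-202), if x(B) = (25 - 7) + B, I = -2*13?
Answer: 1943030/1731847 ≈ 1.1219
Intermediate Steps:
I = -26
o(J) = -26*J
x(B) = 18 + B
45450/39570 + x(-158)/o(-202) = 45450/39570 + (18 - 158)/((-26*(-202))) = 45450*(1/39570) - 140/5252 = 1515/1319 - 140*1/5252 = 1515/1319 - 35/1313 = 1943030/1731847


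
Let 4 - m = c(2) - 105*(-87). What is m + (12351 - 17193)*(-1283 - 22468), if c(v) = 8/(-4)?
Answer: 114993213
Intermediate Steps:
c(v) = -2 (c(v) = 8*(-¼) = -2)
m = -9129 (m = 4 - (-2 - 105*(-87)) = 4 - (-2 + 9135) = 4 - 1*9133 = 4 - 9133 = -9129)
m + (12351 - 17193)*(-1283 - 22468) = -9129 + (12351 - 17193)*(-1283 - 22468) = -9129 - 4842*(-23751) = -9129 + 115002342 = 114993213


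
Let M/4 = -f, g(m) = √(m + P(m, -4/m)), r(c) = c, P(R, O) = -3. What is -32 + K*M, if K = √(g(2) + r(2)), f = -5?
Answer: -32 + 20*√(2 + I) ≈ -2.8931 + 6.8712*I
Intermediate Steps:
g(m) = √(-3 + m) (g(m) = √(m - 3) = √(-3 + m))
M = 20 (M = 4*(-1*(-5)) = 4*5 = 20)
K = √(2 + I) (K = √(√(-3 + 2) + 2) = √(√(-1) + 2) = √(I + 2) = √(2 + I) ≈ 1.4553 + 0.34356*I)
-32 + K*M = -32 + √(2 + I)*20 = -32 + 20*√(2 + I)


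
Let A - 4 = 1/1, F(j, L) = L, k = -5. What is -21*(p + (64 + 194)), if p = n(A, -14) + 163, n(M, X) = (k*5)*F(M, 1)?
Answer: -8316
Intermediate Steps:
A = 5 (A = 4 + 1/1 = 4 + 1 = 5)
n(M, X) = -25 (n(M, X) = -5*5*1 = -25*1 = -25)
p = 138 (p = -25 + 163 = 138)
-21*(p + (64 + 194)) = -21*(138 + (64 + 194)) = -21*(138 + 258) = -21*396 = -8316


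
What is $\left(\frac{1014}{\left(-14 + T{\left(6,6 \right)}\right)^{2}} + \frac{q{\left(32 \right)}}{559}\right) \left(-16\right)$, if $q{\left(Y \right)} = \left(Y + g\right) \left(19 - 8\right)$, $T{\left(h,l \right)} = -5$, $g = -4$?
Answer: $- \frac{10848224}{201799} \approx -53.758$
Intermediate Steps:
$q{\left(Y \right)} = -44 + 11 Y$ ($q{\left(Y \right)} = \left(Y - 4\right) \left(19 - 8\right) = \left(-4 + Y\right) 11 = -44 + 11 Y$)
$\left(\frac{1014}{\left(-14 + T{\left(6,6 \right)}\right)^{2}} + \frac{q{\left(32 \right)}}{559}\right) \left(-16\right) = \left(\frac{1014}{\left(-14 - 5\right)^{2}} + \frac{-44 + 11 \cdot 32}{559}\right) \left(-16\right) = \left(\frac{1014}{\left(-19\right)^{2}} + \left(-44 + 352\right) \frac{1}{559}\right) \left(-16\right) = \left(\frac{1014}{361} + 308 \cdot \frac{1}{559}\right) \left(-16\right) = \left(1014 \cdot \frac{1}{361} + \frac{308}{559}\right) \left(-16\right) = \left(\frac{1014}{361} + \frac{308}{559}\right) \left(-16\right) = \frac{678014}{201799} \left(-16\right) = - \frac{10848224}{201799}$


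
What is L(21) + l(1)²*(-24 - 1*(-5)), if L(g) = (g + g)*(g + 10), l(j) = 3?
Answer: 1131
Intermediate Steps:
L(g) = 2*g*(10 + g) (L(g) = (2*g)*(10 + g) = 2*g*(10 + g))
L(21) + l(1)²*(-24 - 1*(-5)) = 2*21*(10 + 21) + 3²*(-24 - 1*(-5)) = 2*21*31 + 9*(-24 + 5) = 1302 + 9*(-19) = 1302 - 171 = 1131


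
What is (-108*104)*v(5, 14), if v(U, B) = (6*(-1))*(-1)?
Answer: -67392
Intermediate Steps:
v(U, B) = 6 (v(U, B) = -6*(-1) = 6)
(-108*104)*v(5, 14) = -108*104*6 = -11232*6 = -67392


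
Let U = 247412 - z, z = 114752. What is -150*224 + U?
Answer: 99060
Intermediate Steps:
U = 132660 (U = 247412 - 1*114752 = 247412 - 114752 = 132660)
-150*224 + U = -150*224 + 132660 = -33600 + 132660 = 99060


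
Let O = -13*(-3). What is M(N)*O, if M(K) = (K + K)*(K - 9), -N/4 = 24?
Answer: 786240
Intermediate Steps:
N = -96 (N = -4*24 = -96)
O = 39
M(K) = 2*K*(-9 + K) (M(K) = (2*K)*(-9 + K) = 2*K*(-9 + K))
M(N)*O = (2*(-96)*(-9 - 96))*39 = (2*(-96)*(-105))*39 = 20160*39 = 786240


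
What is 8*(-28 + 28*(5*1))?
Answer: 896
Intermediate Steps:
8*(-28 + 28*(5*1)) = 8*(-28 + 28*5) = 8*(-28 + 140) = 8*112 = 896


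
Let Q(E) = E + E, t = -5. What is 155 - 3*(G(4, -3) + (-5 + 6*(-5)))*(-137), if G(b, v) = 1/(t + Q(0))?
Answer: -71561/5 ≈ -14312.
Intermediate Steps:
Q(E) = 2*E
G(b, v) = -⅕ (G(b, v) = 1/(-5 + 2*0) = 1/(-5 + 0) = 1/(-5) = -⅕)
155 - 3*(G(4, -3) + (-5 + 6*(-5)))*(-137) = 155 - 3*(-⅕ + (-5 + 6*(-5)))*(-137) = 155 - 3*(-⅕ + (-5 - 30))*(-137) = 155 - 3*(-⅕ - 35)*(-137) = 155 - 3*(-176/5)*(-137) = 155 + (528/5)*(-137) = 155 - 72336/5 = -71561/5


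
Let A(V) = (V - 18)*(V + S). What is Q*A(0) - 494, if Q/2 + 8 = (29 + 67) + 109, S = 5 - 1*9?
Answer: 27874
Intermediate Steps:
S = -4 (S = 5 - 9 = -4)
Q = 394 (Q = -16 + 2*((29 + 67) + 109) = -16 + 2*(96 + 109) = -16 + 2*205 = -16 + 410 = 394)
A(V) = (-18 + V)*(-4 + V) (A(V) = (V - 18)*(V - 4) = (-18 + V)*(-4 + V))
Q*A(0) - 494 = 394*(72 + 0**2 - 22*0) - 494 = 394*(72 + 0 + 0) - 494 = 394*72 - 494 = 28368 - 494 = 27874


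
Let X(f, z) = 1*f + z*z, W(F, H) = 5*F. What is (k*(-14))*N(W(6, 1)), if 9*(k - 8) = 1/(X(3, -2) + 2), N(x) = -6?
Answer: 18172/27 ≈ 673.04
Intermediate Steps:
X(f, z) = f + z²
k = 649/81 (k = 8 + 1/(9*((3 + (-2)²) + 2)) = 8 + 1/(9*((3 + 4) + 2)) = 8 + 1/(9*(7 + 2)) = 8 + (⅑)/9 = 8 + (⅑)*(⅑) = 8 + 1/81 = 649/81 ≈ 8.0123)
(k*(-14))*N(W(6, 1)) = ((649/81)*(-14))*(-6) = -9086/81*(-6) = 18172/27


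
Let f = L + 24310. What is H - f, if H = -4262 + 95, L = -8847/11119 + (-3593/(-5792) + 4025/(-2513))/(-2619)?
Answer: -574758075632228453/20183801931936 ≈ -28476.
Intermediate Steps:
L = -16051983513019/20183801931936 (L = -8847*1/11119 + (-3593*(-1/5792) + 4025*(-1/2513))*(-1/2619) = -8847/11119 + (3593/5792 - 575/359)*(-1/2619) = -8847/11119 - 2040513/2079328*(-1/2619) = -8847/11119 + 680171/1815253344 = -16051983513019/20183801931936 ≈ -0.79529)
H = -4167
f = 490652172981851141/20183801931936 (f = -16051983513019/20183801931936 + 24310 = 490652172981851141/20183801931936 ≈ 24309.)
H - f = -4167 - 1*490652172981851141/20183801931936 = -4167 - 490652172981851141/20183801931936 = -574758075632228453/20183801931936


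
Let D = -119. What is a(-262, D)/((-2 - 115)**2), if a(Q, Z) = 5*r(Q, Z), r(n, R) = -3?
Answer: -5/4563 ≈ -0.0010958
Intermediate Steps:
a(Q, Z) = -15 (a(Q, Z) = 5*(-3) = -15)
a(-262, D)/((-2 - 115)**2) = -15/(-2 - 115)**2 = -15/((-117)**2) = -15/13689 = -15*1/13689 = -5/4563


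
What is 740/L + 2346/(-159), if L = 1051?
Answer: -782662/55703 ≈ -14.051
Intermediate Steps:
740/L + 2346/(-159) = 740/1051 + 2346/(-159) = 740*(1/1051) + 2346*(-1/159) = 740/1051 - 782/53 = -782662/55703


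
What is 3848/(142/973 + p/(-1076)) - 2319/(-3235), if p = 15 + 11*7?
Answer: 3258212146621/51174465 ≈ 63669.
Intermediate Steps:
p = 92 (p = 15 + 77 = 92)
3848/(142/973 + p/(-1076)) - 2319/(-3235) = 3848/(142/973 + 92/(-1076)) - 2319/(-3235) = 3848/(142*(1/973) + 92*(-1/1076)) - 2319*(-1/3235) = 3848/(142/973 - 23/269) + 2319/3235 = 3848/(15819/261737) + 2319/3235 = 3848*(261737/15819) + 2319/3235 = 1007163976/15819 + 2319/3235 = 3258212146621/51174465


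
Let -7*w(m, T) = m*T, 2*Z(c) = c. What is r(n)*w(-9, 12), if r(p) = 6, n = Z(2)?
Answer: 648/7 ≈ 92.571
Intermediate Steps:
Z(c) = c/2
w(m, T) = -T*m/7 (w(m, T) = -m*T/7 = -T*m/7)
n = 1 (n = (½)*2 = 1)
r(n)*w(-9, 12) = 6*(-⅐*12*(-9)) = 6*(108/7) = 648/7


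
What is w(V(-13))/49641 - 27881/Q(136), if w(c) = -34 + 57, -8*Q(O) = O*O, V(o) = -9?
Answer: 1384093897/114769992 ≈ 12.060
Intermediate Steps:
Q(O) = -O²/8 (Q(O) = -O*O/8 = -O²/8)
w(c) = 23
w(V(-13))/49641 - 27881/Q(136) = 23/49641 - 27881/((-⅛*136²)) = 23*(1/49641) - 27881/((-⅛*18496)) = 23/49641 - 27881/(-2312) = 23/49641 - 27881*(-1/2312) = 23/49641 + 27881/2312 = 1384093897/114769992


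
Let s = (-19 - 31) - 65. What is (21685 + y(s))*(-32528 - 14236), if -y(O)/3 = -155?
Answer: -1035822600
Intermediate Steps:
s = -115 (s = -50 - 65 = -115)
y(O) = 465 (y(O) = -3*(-155) = 465)
(21685 + y(s))*(-32528 - 14236) = (21685 + 465)*(-32528 - 14236) = 22150*(-46764) = -1035822600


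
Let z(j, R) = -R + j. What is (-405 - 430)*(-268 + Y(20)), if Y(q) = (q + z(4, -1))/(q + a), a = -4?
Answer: 3559605/16 ≈ 2.2248e+5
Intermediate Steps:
z(j, R) = j - R
Y(q) = (5 + q)/(-4 + q) (Y(q) = (q + (4 - 1*(-1)))/(q - 4) = (q + (4 + 1))/(-4 + q) = (q + 5)/(-4 + q) = (5 + q)/(-4 + q))
(-405 - 430)*(-268 + Y(20)) = (-405 - 430)*(-268 + (5 + 20)/(-4 + 20)) = -835*(-268 + 25/16) = -835*(-4263/16) = 3559605/16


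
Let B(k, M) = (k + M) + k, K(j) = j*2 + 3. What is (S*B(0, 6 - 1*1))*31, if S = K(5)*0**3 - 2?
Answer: -310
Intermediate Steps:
K(j) = 3 + 2*j (K(j) = 2*j + 3 = 3 + 2*j)
S = -2 (S = (3 + 2*5)*0**3 - 2 = (3 + 10)*0 - 2 = 13*0 - 2 = 0 - 2 = -2)
B(k, M) = M + 2*k (B(k, M) = (M + k) + k = M + 2*k)
(S*B(0, 6 - 1*1))*31 = -2*((6 - 1*1) + 2*0)*31 = -2*((6 - 1) + 0)*31 = -2*(5 + 0)*31 = -2*5*31 = -10*31 = -310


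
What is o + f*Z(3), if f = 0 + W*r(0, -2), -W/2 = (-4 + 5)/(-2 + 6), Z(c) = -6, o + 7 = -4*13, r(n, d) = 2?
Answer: -53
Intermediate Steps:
o = -59 (o = -7 - 4*13 = -7 - 52 = -59)
W = -1/2 (W = -2*(-4 + 5)/(-2 + 6) = -2/4 = -2*1/4 = -1/2 ≈ -0.50000)
f = -1 (f = 0 - 1/2*2 = 0 - 1 = -1)
o + f*Z(3) = -59 - 1*(-6) = -59 + 6 = -53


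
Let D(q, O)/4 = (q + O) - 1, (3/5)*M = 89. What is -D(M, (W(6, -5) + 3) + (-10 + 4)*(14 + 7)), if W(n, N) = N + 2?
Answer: -256/3 ≈ -85.333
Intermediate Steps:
W(n, N) = 2 + N
M = 445/3 (M = (5/3)*89 = 445/3 ≈ 148.33)
D(q, O) = -4 + 4*O + 4*q (D(q, O) = 4*((q + O) - 1) = 4*((O + q) - 1) = 4*(-1 + O + q) = -4 + 4*O + 4*q)
-D(M, (W(6, -5) + 3) + (-10 + 4)*(14 + 7)) = -(-4 + 4*(((2 - 5) + 3) + (-10 + 4)*(14 + 7)) + 4*(445/3)) = -(-4 + 4*((-3 + 3) - 6*21) + 1780/3) = -(-4 + 4*(0 - 126) + 1780/3) = -(-4 + 4*(-126) + 1780/3) = -(-4 - 504 + 1780/3) = -1*256/3 = -256/3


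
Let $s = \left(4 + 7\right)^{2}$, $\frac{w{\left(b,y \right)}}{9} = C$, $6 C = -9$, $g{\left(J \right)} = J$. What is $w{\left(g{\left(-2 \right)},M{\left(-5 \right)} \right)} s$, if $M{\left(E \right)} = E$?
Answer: $- \frac{3267}{2} \approx -1633.5$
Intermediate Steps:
$C = - \frac{3}{2}$ ($C = \frac{1}{6} \left(-9\right) = - \frac{3}{2} \approx -1.5$)
$w{\left(b,y \right)} = - \frac{27}{2}$ ($w{\left(b,y \right)} = 9 \left(- \frac{3}{2}\right) = - \frac{27}{2}$)
$s = 121$ ($s = 11^{2} = 121$)
$w{\left(g{\left(-2 \right)},M{\left(-5 \right)} \right)} s = \left(- \frac{27}{2}\right) 121 = - \frac{3267}{2}$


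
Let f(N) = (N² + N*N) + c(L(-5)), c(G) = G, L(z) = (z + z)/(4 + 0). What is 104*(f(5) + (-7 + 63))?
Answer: 10764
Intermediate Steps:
L(z) = z/2 (L(z) = (2*z)/4 = (2*z)*(¼) = z/2)
f(N) = -5/2 + 2*N² (f(N) = (N² + N*N) + (½)*(-5) = (N² + N²) - 5/2 = 2*N² - 5/2 = -5/2 + 2*N²)
104*(f(5) + (-7 + 63)) = 104*((-5/2 + 2*5²) + (-7 + 63)) = 104*((-5/2 + 2*25) + 56) = 104*((-5/2 + 50) + 56) = 104*(95/2 + 56) = 104*(207/2) = 10764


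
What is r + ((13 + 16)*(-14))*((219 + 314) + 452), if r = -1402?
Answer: -401312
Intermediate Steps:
r + ((13 + 16)*(-14))*((219 + 314) + 452) = -1402 + ((13 + 16)*(-14))*((219 + 314) + 452) = -1402 + (29*(-14))*(533 + 452) = -1402 - 406*985 = -1402 - 399910 = -401312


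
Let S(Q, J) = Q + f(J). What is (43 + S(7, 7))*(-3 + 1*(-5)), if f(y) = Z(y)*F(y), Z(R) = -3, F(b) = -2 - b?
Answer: -616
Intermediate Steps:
f(y) = 6 + 3*y (f(y) = -3*(-2 - y) = 6 + 3*y)
S(Q, J) = 6 + Q + 3*J (S(Q, J) = Q + (6 + 3*J) = 6 + Q + 3*J)
(43 + S(7, 7))*(-3 + 1*(-5)) = (43 + (6 + 7 + 3*7))*(-3 + 1*(-5)) = (43 + (6 + 7 + 21))*(-3 - 5) = (43 + 34)*(-8) = 77*(-8) = -616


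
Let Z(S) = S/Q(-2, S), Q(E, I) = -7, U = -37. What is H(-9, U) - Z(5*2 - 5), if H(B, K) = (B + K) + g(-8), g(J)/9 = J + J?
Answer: -1325/7 ≈ -189.29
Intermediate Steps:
Z(S) = -S/7 (Z(S) = S/(-7) = S*(-1/7) = -S/7)
g(J) = 18*J (g(J) = 9*(J + J) = 9*(2*J) = 18*J)
H(B, K) = -144 + B + K (H(B, K) = (B + K) + 18*(-8) = (B + K) - 144 = -144 + B + K)
H(-9, U) - Z(5*2 - 5) = (-144 - 9 - 37) - (-1)*(5*2 - 5)/7 = -190 - (-1)*(10 - 5)/7 = -190 - (-1)*5/7 = -190 - 1*(-5/7) = -190 + 5/7 = -1325/7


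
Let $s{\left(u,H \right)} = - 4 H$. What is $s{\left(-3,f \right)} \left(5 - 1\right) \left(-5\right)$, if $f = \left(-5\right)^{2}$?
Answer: $2000$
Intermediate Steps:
$f = 25$
$s{\left(-3,f \right)} \left(5 - 1\right) \left(-5\right) = \left(-4\right) 25 \left(5 - 1\right) \left(-5\right) = \left(-100\right) 4 \left(-5\right) = \left(-400\right) \left(-5\right) = 2000$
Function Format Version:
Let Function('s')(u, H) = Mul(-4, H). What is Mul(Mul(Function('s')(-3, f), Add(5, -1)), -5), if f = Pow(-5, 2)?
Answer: 2000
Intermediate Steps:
f = 25
Mul(Mul(Function('s')(-3, f), Add(5, -1)), -5) = Mul(Mul(Mul(-4, 25), Add(5, -1)), -5) = Mul(Mul(-100, 4), -5) = Mul(-400, -5) = 2000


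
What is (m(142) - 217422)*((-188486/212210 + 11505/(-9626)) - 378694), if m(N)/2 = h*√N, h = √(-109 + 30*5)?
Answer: 42048064649794727493/510683365 - 386787580371763*√5822/510683365 ≈ 8.2279e+10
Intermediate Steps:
h = √41 (h = √(-109 + 150) = √41 ≈ 6.4031)
m(N) = 2*√41*√N (m(N) = 2*(√41*√N) = 2*√41*√N)
(m(142) - 217422)*((-188486/212210 + 11505/(-9626)) - 378694) = (2*√41*√142 - 217422)*((-188486/212210 + 11505/(-9626)) - 378694) = (2*√5822 - 217422)*((-188486*1/212210 + 11505*(-1/9626)) - 378694) = (-217422 + 2*√5822)*((-94243/106105 - 11505/9626) - 378694) = (-217422 + 2*√5822)*(-2127921143/1021366730 - 378694) = (-217422 + 2*√5822)*(-386787580371763/1021366730) = 42048064649794727493/510683365 - 386787580371763*√5822/510683365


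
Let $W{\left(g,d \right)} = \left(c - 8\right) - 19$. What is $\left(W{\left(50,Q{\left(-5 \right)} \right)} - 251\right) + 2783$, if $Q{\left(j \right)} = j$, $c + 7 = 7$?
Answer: $2505$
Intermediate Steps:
$c = 0$ ($c = -7 + 7 = 0$)
$W{\left(g,d \right)} = -27$ ($W{\left(g,d \right)} = \left(0 - 8\right) - 19 = -8 - 19 = -27$)
$\left(W{\left(50,Q{\left(-5 \right)} \right)} - 251\right) + 2783 = \left(-27 - 251\right) + 2783 = -278 + 2783 = 2505$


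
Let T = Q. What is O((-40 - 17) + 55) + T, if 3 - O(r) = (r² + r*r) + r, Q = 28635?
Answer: 28632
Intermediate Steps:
T = 28635
O(r) = 3 - r - 2*r² (O(r) = 3 - ((r² + r*r) + r) = 3 - ((r² + r²) + r) = 3 - (2*r² + r) = 3 - (r + 2*r²) = 3 + (-r - 2*r²) = 3 - r - 2*r²)
O((-40 - 17) + 55) + T = (3 - ((-40 - 17) + 55) - 2*((-40 - 17) + 55)²) + 28635 = (3 - (-57 + 55) - 2*(-57 + 55)²) + 28635 = (3 - 1*(-2) - 2*(-2)²) + 28635 = (3 + 2 - 2*4) + 28635 = (3 + 2 - 8) + 28635 = -3 + 28635 = 28632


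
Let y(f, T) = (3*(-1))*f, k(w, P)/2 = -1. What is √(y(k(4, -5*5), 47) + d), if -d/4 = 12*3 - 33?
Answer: I*√6 ≈ 2.4495*I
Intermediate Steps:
k(w, P) = -2 (k(w, P) = 2*(-1) = -2)
y(f, T) = -3*f
d = -12 (d = -4*(12*3 - 33) = -4*(36 - 33) = -4*3 = -12)
√(y(k(4, -5*5), 47) + d) = √(-3*(-2) - 12) = √(6 - 12) = √(-6) = I*√6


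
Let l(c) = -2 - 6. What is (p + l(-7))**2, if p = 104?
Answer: 9216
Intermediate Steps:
l(c) = -8
(p + l(-7))**2 = (104 - 8)**2 = 96**2 = 9216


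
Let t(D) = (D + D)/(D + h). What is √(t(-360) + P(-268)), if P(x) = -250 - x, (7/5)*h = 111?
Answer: √352914/131 ≈ 4.5349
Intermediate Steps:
h = 555/7 (h = (5/7)*111 = 555/7 ≈ 79.286)
t(D) = 2*D/(555/7 + D) (t(D) = (D + D)/(D + 555/7) = (2*D)/(555/7 + D) = 2*D/(555/7 + D))
√(t(-360) + P(-268)) = √(14*(-360)/(555 + 7*(-360)) + (-250 - 1*(-268))) = √(14*(-360)/(555 - 2520) + (-250 + 268)) = √(14*(-360)/(-1965) + 18) = √(14*(-360)*(-1/1965) + 18) = √(336/131 + 18) = √(2694/131) = √352914/131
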